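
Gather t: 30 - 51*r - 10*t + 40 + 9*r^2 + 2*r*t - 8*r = 9*r^2 - 59*r + t*(2*r - 10) + 70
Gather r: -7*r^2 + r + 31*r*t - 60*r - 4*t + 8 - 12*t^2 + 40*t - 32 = -7*r^2 + r*(31*t - 59) - 12*t^2 + 36*t - 24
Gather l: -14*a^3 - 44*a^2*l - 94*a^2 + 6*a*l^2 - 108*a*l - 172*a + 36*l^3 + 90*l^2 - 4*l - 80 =-14*a^3 - 94*a^2 - 172*a + 36*l^3 + l^2*(6*a + 90) + l*(-44*a^2 - 108*a - 4) - 80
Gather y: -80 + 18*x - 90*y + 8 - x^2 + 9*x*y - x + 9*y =-x^2 + 17*x + y*(9*x - 81) - 72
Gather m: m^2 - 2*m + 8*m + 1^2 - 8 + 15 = m^2 + 6*m + 8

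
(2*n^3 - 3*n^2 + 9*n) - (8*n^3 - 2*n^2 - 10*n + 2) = -6*n^3 - n^2 + 19*n - 2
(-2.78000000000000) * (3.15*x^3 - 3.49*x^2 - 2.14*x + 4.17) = -8.757*x^3 + 9.7022*x^2 + 5.9492*x - 11.5926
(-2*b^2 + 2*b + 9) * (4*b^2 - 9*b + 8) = -8*b^4 + 26*b^3 + 2*b^2 - 65*b + 72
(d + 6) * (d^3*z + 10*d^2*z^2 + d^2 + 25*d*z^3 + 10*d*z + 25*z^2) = d^4*z + 10*d^3*z^2 + 6*d^3*z + d^3 + 25*d^2*z^3 + 60*d^2*z^2 + 10*d^2*z + 6*d^2 + 150*d*z^3 + 25*d*z^2 + 60*d*z + 150*z^2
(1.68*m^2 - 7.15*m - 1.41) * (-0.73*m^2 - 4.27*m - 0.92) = -1.2264*m^4 - 1.9541*m^3 + 30.0142*m^2 + 12.5987*m + 1.2972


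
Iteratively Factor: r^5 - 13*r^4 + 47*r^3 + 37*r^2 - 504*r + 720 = (r - 4)*(r^4 - 9*r^3 + 11*r^2 + 81*r - 180) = (r - 5)*(r - 4)*(r^3 - 4*r^2 - 9*r + 36) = (r - 5)*(r - 4)*(r + 3)*(r^2 - 7*r + 12) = (r - 5)*(r - 4)*(r - 3)*(r + 3)*(r - 4)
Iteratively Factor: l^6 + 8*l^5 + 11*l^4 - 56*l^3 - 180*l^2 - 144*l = (l + 2)*(l^5 + 6*l^4 - l^3 - 54*l^2 - 72*l) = (l + 2)^2*(l^4 + 4*l^3 - 9*l^2 - 36*l) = (l - 3)*(l + 2)^2*(l^3 + 7*l^2 + 12*l) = (l - 3)*(l + 2)^2*(l + 4)*(l^2 + 3*l) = (l - 3)*(l + 2)^2*(l + 3)*(l + 4)*(l)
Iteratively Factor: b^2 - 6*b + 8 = (b - 2)*(b - 4)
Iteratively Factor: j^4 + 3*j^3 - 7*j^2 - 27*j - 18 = (j + 2)*(j^3 + j^2 - 9*j - 9) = (j - 3)*(j + 2)*(j^2 + 4*j + 3) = (j - 3)*(j + 1)*(j + 2)*(j + 3)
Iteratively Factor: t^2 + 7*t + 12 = (t + 4)*(t + 3)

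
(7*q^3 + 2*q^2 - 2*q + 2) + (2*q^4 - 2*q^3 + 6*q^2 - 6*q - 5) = 2*q^4 + 5*q^3 + 8*q^2 - 8*q - 3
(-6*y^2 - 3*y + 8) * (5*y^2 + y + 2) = -30*y^4 - 21*y^3 + 25*y^2 + 2*y + 16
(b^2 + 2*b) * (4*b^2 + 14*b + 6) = 4*b^4 + 22*b^3 + 34*b^2 + 12*b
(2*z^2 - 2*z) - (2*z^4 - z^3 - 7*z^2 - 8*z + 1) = -2*z^4 + z^3 + 9*z^2 + 6*z - 1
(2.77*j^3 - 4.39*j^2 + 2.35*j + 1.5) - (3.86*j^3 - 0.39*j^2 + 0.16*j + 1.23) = -1.09*j^3 - 4.0*j^2 + 2.19*j + 0.27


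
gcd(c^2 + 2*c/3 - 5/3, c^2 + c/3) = 1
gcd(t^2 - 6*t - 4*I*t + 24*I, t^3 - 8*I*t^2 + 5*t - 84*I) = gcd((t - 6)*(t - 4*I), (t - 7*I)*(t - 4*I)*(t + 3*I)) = t - 4*I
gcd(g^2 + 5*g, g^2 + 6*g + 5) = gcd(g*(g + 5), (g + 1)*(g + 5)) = g + 5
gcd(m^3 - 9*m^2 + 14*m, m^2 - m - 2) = m - 2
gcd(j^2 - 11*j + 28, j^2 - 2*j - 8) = j - 4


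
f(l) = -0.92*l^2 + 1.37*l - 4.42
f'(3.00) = -4.15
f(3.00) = -8.59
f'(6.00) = -9.67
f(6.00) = -29.32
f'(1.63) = -1.63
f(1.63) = -4.63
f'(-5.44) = 11.38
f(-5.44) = -39.10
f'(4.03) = -6.05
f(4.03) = -13.84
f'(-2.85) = 6.61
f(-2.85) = -15.80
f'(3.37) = -4.83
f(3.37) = -10.25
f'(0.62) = 0.23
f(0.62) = -3.92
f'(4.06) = -6.10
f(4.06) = -14.02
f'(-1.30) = 3.76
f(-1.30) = -7.76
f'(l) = 1.37 - 1.84*l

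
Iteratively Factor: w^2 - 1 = (w + 1)*(w - 1)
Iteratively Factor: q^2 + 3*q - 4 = (q - 1)*(q + 4)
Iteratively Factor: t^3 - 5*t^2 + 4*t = (t)*(t^2 - 5*t + 4) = t*(t - 1)*(t - 4)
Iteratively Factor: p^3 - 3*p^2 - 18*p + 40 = (p - 2)*(p^2 - p - 20) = (p - 5)*(p - 2)*(p + 4)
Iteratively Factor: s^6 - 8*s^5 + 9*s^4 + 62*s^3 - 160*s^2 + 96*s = (s)*(s^5 - 8*s^4 + 9*s^3 + 62*s^2 - 160*s + 96) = s*(s - 4)*(s^4 - 4*s^3 - 7*s^2 + 34*s - 24) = s*(s - 4)*(s + 3)*(s^3 - 7*s^2 + 14*s - 8) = s*(s - 4)^2*(s + 3)*(s^2 - 3*s + 2) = s*(s - 4)^2*(s - 2)*(s + 3)*(s - 1)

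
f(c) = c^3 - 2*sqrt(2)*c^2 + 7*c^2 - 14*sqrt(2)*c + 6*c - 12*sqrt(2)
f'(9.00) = 304.29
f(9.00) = 925.74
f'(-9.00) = 154.11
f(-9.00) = -283.88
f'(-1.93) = -18.73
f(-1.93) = 18.01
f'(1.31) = 2.28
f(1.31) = -25.64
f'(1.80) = 10.94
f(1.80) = -22.46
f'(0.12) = -12.75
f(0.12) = -18.56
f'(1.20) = 0.53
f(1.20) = -25.79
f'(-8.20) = 119.51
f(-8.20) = -174.69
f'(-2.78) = -13.81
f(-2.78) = 32.15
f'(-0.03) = -14.05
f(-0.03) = -16.55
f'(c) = 3*c^2 - 4*sqrt(2)*c + 14*c - 14*sqrt(2) + 6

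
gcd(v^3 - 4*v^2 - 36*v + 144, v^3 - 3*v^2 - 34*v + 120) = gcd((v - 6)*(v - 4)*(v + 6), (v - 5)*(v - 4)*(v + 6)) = v^2 + 2*v - 24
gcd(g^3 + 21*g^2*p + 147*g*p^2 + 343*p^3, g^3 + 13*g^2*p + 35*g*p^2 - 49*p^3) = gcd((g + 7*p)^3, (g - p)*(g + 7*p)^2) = g^2 + 14*g*p + 49*p^2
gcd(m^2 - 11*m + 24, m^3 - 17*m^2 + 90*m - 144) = m^2 - 11*m + 24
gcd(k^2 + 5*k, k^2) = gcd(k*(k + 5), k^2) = k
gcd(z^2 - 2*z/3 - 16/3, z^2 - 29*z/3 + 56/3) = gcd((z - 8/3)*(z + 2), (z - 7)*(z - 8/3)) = z - 8/3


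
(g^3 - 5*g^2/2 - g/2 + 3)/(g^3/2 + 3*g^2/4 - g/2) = 2*(2*g^3 - 5*g^2 - g + 6)/(g*(2*g^2 + 3*g - 2))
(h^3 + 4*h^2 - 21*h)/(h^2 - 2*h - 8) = h*(-h^2 - 4*h + 21)/(-h^2 + 2*h + 8)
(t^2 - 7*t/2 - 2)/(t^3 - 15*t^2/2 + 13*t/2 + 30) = (2*t + 1)/(2*t^2 - 7*t - 15)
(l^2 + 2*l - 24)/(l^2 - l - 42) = (l - 4)/(l - 7)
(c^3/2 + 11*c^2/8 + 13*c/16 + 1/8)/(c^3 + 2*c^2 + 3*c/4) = (4*c^2 + 9*c + 2)/(4*c*(2*c + 3))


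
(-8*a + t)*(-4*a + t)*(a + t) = 32*a^3 + 20*a^2*t - 11*a*t^2 + t^3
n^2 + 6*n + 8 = (n + 2)*(n + 4)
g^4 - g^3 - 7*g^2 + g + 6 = (g - 3)*(g - 1)*(g + 1)*(g + 2)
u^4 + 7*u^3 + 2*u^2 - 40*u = u*(u - 2)*(u + 4)*(u + 5)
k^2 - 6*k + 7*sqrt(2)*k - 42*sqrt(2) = (k - 6)*(k + 7*sqrt(2))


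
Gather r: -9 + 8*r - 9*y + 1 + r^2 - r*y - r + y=r^2 + r*(7 - y) - 8*y - 8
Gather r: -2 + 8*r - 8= 8*r - 10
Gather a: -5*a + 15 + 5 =20 - 5*a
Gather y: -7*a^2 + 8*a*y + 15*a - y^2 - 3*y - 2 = -7*a^2 + 15*a - y^2 + y*(8*a - 3) - 2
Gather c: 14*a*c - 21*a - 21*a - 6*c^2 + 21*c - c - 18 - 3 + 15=-42*a - 6*c^2 + c*(14*a + 20) - 6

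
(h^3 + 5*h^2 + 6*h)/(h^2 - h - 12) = h*(h + 2)/(h - 4)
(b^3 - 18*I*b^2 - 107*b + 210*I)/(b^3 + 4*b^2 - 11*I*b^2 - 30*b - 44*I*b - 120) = (b - 7*I)/(b + 4)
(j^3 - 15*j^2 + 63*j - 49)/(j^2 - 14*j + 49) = j - 1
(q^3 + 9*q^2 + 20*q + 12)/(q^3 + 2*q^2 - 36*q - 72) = (q + 1)/(q - 6)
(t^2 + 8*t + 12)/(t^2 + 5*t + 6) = (t + 6)/(t + 3)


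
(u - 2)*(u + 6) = u^2 + 4*u - 12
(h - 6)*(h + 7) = h^2 + h - 42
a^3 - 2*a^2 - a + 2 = (a - 2)*(a - 1)*(a + 1)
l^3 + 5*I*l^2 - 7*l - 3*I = (l + I)^2*(l + 3*I)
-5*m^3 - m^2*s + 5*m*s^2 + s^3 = (-m + s)*(m + s)*(5*m + s)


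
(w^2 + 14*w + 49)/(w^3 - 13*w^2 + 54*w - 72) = (w^2 + 14*w + 49)/(w^3 - 13*w^2 + 54*w - 72)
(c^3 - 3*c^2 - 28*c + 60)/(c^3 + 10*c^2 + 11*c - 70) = (c - 6)/(c + 7)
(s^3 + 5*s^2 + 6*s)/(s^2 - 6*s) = (s^2 + 5*s + 6)/(s - 6)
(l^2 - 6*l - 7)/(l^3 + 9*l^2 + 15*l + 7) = (l - 7)/(l^2 + 8*l + 7)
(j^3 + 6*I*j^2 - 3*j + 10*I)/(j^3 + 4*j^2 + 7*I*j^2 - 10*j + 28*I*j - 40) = (j - I)/(j + 4)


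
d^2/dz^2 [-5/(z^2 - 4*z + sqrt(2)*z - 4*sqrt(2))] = 10*(z^2 - 4*z + sqrt(2)*z - (2*z - 4 + sqrt(2))^2 - 4*sqrt(2))/(z^2 - 4*z + sqrt(2)*z - 4*sqrt(2))^3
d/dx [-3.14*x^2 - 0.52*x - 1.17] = -6.28*x - 0.52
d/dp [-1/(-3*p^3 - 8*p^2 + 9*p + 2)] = (-9*p^2 - 16*p + 9)/(3*p^3 + 8*p^2 - 9*p - 2)^2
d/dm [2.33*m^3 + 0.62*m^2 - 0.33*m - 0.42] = 6.99*m^2 + 1.24*m - 0.33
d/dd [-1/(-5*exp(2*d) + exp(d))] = (1 - 10*exp(d))*exp(-d)/(5*exp(d) - 1)^2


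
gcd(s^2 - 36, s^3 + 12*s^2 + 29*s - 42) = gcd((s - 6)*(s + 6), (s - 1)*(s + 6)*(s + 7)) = s + 6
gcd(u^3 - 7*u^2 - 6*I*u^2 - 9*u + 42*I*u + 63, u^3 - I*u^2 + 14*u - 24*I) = u - 3*I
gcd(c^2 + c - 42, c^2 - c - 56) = c + 7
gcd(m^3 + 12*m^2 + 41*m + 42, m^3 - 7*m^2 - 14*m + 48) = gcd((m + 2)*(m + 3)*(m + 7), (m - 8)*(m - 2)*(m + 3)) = m + 3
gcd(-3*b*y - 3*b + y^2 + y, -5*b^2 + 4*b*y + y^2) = 1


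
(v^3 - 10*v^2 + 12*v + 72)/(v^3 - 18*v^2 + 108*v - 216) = (v + 2)/(v - 6)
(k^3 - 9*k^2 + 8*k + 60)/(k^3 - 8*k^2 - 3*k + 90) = (k + 2)/(k + 3)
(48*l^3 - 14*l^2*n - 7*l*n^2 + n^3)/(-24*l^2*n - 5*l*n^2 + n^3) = (-2*l + n)/n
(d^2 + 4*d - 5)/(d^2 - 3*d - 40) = (d - 1)/(d - 8)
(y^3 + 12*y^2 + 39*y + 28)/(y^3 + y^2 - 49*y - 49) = (y + 4)/(y - 7)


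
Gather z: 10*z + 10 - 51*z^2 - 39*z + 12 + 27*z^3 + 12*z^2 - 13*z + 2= 27*z^3 - 39*z^2 - 42*z + 24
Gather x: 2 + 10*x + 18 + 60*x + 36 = 70*x + 56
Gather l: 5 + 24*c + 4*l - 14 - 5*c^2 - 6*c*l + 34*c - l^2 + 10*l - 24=-5*c^2 + 58*c - l^2 + l*(14 - 6*c) - 33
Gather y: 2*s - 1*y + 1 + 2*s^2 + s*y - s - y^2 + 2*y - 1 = 2*s^2 + s - y^2 + y*(s + 1)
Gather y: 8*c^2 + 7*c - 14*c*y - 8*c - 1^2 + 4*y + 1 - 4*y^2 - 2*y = 8*c^2 - c - 4*y^2 + y*(2 - 14*c)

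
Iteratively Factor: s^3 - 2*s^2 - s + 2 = (s - 1)*(s^2 - s - 2) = (s - 2)*(s - 1)*(s + 1)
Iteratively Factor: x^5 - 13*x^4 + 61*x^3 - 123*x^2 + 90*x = (x - 5)*(x^4 - 8*x^3 + 21*x^2 - 18*x) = x*(x - 5)*(x^3 - 8*x^2 + 21*x - 18) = x*(x - 5)*(x - 3)*(x^2 - 5*x + 6) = x*(x - 5)*(x - 3)*(x - 2)*(x - 3)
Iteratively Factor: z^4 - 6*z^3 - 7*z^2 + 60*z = (z)*(z^3 - 6*z^2 - 7*z + 60) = z*(z - 5)*(z^2 - z - 12) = z*(z - 5)*(z + 3)*(z - 4)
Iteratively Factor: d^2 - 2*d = (d)*(d - 2)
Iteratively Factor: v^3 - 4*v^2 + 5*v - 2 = (v - 1)*(v^2 - 3*v + 2) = (v - 2)*(v - 1)*(v - 1)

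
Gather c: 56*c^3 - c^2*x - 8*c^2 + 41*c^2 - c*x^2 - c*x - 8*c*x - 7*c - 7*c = 56*c^3 + c^2*(33 - x) + c*(-x^2 - 9*x - 14)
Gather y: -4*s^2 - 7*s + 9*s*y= -4*s^2 + 9*s*y - 7*s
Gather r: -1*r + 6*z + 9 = -r + 6*z + 9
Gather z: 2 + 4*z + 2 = 4*z + 4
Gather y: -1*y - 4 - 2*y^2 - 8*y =-2*y^2 - 9*y - 4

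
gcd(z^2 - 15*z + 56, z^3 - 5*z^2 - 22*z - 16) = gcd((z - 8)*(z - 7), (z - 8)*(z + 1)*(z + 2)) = z - 8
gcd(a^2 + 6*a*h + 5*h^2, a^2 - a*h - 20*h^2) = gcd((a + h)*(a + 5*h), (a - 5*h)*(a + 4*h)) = 1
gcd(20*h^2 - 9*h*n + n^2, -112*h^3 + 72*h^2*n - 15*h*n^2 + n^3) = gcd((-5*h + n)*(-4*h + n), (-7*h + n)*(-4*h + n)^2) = 4*h - n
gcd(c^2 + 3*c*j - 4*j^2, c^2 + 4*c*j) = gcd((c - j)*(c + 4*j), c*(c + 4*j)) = c + 4*j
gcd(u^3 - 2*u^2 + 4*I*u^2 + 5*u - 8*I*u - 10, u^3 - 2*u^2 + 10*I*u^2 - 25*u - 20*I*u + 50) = u^2 + u*(-2 + 5*I) - 10*I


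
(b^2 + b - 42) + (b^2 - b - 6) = 2*b^2 - 48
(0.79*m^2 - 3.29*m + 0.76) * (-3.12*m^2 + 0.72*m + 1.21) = -2.4648*m^4 + 10.8336*m^3 - 3.7841*m^2 - 3.4337*m + 0.9196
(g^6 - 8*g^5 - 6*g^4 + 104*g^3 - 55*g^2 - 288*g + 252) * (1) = g^6 - 8*g^5 - 6*g^4 + 104*g^3 - 55*g^2 - 288*g + 252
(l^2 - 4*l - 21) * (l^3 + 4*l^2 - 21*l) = l^5 - 58*l^3 + 441*l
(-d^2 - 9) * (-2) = 2*d^2 + 18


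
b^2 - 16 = (b - 4)*(b + 4)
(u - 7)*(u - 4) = u^2 - 11*u + 28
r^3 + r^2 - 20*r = r*(r - 4)*(r + 5)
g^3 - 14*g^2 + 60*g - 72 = (g - 6)^2*(g - 2)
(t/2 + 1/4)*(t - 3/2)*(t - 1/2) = t^3/2 - 3*t^2/4 - t/8 + 3/16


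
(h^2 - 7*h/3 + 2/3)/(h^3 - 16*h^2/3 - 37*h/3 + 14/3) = (h - 2)/(h^2 - 5*h - 14)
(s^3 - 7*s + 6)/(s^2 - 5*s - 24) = (s^2 - 3*s + 2)/(s - 8)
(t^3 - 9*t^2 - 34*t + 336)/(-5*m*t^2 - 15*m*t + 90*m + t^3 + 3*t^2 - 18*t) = (t^2 - 15*t + 56)/(-5*m*t + 15*m + t^2 - 3*t)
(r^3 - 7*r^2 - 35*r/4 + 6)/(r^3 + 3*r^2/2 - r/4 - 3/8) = 2*(r - 8)/(2*r + 1)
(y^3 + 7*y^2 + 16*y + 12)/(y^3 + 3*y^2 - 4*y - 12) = (y + 2)/(y - 2)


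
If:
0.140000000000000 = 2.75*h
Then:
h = 0.05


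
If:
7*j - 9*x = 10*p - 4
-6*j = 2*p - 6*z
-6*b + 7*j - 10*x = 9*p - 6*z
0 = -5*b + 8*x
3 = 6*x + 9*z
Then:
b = -220/1453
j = 553/2906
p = 1797/2906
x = -275/2906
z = 576/1453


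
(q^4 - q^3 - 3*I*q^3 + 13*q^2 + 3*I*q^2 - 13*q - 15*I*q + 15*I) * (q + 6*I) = q^5 - q^4 + 3*I*q^4 + 31*q^3 - 3*I*q^3 - 31*q^2 + 63*I*q^2 + 90*q - 63*I*q - 90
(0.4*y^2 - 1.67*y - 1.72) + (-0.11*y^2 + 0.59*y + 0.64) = 0.29*y^2 - 1.08*y - 1.08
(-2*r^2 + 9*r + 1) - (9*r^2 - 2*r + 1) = -11*r^2 + 11*r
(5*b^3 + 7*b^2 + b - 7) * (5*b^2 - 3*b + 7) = 25*b^5 + 20*b^4 + 19*b^3 + 11*b^2 + 28*b - 49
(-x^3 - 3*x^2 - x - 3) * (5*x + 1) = -5*x^4 - 16*x^3 - 8*x^2 - 16*x - 3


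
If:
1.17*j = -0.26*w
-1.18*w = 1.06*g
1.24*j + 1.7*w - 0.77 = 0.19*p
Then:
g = -1.11320754716981*w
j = -0.222222222222222*w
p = 7.49707602339181*w - 4.05263157894737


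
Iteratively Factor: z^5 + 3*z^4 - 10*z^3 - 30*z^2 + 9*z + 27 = (z - 1)*(z^4 + 4*z^3 - 6*z^2 - 36*z - 27) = (z - 1)*(z + 1)*(z^3 + 3*z^2 - 9*z - 27) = (z - 3)*(z - 1)*(z + 1)*(z^2 + 6*z + 9) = (z - 3)*(z - 1)*(z + 1)*(z + 3)*(z + 3)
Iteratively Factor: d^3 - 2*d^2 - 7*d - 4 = (d + 1)*(d^2 - 3*d - 4) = (d + 1)^2*(d - 4)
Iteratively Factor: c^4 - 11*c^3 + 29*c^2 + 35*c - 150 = (c - 5)*(c^3 - 6*c^2 - c + 30) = (c - 5)^2*(c^2 - c - 6) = (c - 5)^2*(c + 2)*(c - 3)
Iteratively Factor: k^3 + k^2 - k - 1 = (k + 1)*(k^2 - 1) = (k - 1)*(k + 1)*(k + 1)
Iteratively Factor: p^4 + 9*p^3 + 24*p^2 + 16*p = (p)*(p^3 + 9*p^2 + 24*p + 16) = p*(p + 1)*(p^2 + 8*p + 16) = p*(p + 1)*(p + 4)*(p + 4)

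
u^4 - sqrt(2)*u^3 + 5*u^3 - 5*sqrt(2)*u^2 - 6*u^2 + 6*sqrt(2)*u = u*(u - 1)*(u + 6)*(u - sqrt(2))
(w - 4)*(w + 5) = w^2 + w - 20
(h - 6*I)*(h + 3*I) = h^2 - 3*I*h + 18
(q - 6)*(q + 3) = q^2 - 3*q - 18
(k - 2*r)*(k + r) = k^2 - k*r - 2*r^2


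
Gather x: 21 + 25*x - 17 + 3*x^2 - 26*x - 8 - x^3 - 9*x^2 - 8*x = -x^3 - 6*x^2 - 9*x - 4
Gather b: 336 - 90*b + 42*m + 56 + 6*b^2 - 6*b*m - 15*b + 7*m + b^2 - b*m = 7*b^2 + b*(-7*m - 105) + 49*m + 392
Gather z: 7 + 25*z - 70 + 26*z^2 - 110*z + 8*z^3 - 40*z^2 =8*z^3 - 14*z^2 - 85*z - 63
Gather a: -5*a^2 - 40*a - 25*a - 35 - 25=-5*a^2 - 65*a - 60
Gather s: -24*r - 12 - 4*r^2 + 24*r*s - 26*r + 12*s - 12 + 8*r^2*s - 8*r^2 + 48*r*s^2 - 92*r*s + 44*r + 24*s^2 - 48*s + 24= -12*r^2 - 6*r + s^2*(48*r + 24) + s*(8*r^2 - 68*r - 36)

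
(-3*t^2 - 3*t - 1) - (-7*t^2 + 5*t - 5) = 4*t^2 - 8*t + 4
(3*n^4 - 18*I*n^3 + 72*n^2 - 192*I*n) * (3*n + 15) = 9*n^5 + 45*n^4 - 54*I*n^4 + 216*n^3 - 270*I*n^3 + 1080*n^2 - 576*I*n^2 - 2880*I*n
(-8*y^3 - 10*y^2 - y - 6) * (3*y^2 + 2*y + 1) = -24*y^5 - 46*y^4 - 31*y^3 - 30*y^2 - 13*y - 6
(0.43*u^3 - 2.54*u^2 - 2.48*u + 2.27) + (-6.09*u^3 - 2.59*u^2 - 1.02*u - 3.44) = -5.66*u^3 - 5.13*u^2 - 3.5*u - 1.17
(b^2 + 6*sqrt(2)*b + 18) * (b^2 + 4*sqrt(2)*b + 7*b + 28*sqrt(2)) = b^4 + 7*b^3 + 10*sqrt(2)*b^3 + 66*b^2 + 70*sqrt(2)*b^2 + 72*sqrt(2)*b + 462*b + 504*sqrt(2)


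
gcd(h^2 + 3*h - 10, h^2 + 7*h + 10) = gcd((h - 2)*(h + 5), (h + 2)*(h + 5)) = h + 5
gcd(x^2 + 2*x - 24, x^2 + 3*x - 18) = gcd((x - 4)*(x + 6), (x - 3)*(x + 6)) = x + 6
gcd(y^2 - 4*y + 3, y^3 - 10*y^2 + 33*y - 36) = y - 3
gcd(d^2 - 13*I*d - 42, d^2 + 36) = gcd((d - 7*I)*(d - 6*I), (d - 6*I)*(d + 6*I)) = d - 6*I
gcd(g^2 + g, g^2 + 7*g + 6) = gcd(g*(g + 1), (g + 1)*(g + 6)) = g + 1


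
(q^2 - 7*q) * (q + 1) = q^3 - 6*q^2 - 7*q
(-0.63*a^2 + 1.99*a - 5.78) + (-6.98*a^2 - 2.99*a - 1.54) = -7.61*a^2 - 1.0*a - 7.32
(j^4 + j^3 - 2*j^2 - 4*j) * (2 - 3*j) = -3*j^5 - j^4 + 8*j^3 + 8*j^2 - 8*j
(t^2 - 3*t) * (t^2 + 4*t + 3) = t^4 + t^3 - 9*t^2 - 9*t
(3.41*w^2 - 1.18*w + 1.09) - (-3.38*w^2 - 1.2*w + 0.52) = 6.79*w^2 + 0.02*w + 0.57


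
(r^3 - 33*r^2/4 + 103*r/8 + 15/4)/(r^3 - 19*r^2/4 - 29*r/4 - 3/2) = (r - 5/2)/(r + 1)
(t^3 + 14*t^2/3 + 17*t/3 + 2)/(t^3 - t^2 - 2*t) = (t^2 + 11*t/3 + 2)/(t*(t - 2))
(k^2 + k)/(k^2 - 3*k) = (k + 1)/(k - 3)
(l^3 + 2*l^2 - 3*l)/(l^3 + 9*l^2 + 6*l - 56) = l*(l^2 + 2*l - 3)/(l^3 + 9*l^2 + 6*l - 56)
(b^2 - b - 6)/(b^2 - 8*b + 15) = (b + 2)/(b - 5)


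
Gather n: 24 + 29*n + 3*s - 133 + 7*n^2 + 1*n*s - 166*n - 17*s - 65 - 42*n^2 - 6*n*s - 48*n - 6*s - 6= -35*n^2 + n*(-5*s - 185) - 20*s - 180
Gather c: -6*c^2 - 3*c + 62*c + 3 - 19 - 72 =-6*c^2 + 59*c - 88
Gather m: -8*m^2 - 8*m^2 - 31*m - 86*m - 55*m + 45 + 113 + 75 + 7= -16*m^2 - 172*m + 240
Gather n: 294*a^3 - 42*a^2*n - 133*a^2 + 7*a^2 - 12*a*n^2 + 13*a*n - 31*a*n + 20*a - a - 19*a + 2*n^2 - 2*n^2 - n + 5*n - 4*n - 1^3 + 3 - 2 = 294*a^3 - 126*a^2 - 12*a*n^2 + n*(-42*a^2 - 18*a)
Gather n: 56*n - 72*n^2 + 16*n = -72*n^2 + 72*n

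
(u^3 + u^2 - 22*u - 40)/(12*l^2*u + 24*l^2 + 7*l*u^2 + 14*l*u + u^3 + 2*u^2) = (u^2 - u - 20)/(12*l^2 + 7*l*u + u^2)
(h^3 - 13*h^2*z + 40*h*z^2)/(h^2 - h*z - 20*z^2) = h*(h - 8*z)/(h + 4*z)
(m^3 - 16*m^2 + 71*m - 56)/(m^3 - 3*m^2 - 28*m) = (m^2 - 9*m + 8)/(m*(m + 4))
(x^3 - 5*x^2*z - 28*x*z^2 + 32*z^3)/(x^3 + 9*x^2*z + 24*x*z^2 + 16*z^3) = (x^2 - 9*x*z + 8*z^2)/(x^2 + 5*x*z + 4*z^2)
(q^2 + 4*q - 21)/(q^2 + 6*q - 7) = (q - 3)/(q - 1)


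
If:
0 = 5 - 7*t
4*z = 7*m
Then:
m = 4*z/7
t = 5/7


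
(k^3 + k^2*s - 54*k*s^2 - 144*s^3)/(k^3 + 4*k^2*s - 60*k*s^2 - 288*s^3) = (k + 3*s)/(k + 6*s)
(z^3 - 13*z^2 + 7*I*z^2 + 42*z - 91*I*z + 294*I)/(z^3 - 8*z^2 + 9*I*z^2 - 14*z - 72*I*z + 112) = (z^2 - 13*z + 42)/(z^2 + 2*z*(-4 + I) - 16*I)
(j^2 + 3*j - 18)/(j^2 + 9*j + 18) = (j - 3)/(j + 3)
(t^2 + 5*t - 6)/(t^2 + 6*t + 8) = (t^2 + 5*t - 6)/(t^2 + 6*t + 8)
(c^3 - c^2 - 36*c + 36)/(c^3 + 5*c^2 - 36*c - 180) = (c - 1)/(c + 5)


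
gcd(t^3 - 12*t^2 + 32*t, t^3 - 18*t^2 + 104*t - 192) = t^2 - 12*t + 32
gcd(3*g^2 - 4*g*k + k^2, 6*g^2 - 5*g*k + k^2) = 3*g - k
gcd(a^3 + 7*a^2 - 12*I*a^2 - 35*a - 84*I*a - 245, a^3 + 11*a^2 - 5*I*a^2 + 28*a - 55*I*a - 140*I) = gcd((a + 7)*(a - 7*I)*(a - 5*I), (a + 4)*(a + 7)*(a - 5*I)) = a^2 + a*(7 - 5*I) - 35*I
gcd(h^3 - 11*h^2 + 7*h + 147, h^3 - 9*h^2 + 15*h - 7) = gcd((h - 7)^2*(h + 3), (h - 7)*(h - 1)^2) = h - 7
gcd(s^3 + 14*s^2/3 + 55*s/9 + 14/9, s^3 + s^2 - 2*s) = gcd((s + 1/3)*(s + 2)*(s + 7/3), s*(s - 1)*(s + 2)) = s + 2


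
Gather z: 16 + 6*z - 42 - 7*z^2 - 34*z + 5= -7*z^2 - 28*z - 21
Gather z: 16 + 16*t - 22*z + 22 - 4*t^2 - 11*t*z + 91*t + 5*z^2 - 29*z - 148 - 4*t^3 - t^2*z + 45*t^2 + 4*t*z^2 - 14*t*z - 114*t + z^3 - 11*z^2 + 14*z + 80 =-4*t^3 + 41*t^2 - 7*t + z^3 + z^2*(4*t - 6) + z*(-t^2 - 25*t - 37) - 30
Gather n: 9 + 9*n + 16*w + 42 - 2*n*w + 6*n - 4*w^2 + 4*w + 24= n*(15 - 2*w) - 4*w^2 + 20*w + 75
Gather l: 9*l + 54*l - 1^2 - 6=63*l - 7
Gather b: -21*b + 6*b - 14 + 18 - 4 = -15*b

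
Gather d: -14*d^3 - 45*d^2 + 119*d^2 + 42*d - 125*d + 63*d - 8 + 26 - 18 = -14*d^3 + 74*d^2 - 20*d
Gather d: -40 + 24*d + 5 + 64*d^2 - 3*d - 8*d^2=56*d^2 + 21*d - 35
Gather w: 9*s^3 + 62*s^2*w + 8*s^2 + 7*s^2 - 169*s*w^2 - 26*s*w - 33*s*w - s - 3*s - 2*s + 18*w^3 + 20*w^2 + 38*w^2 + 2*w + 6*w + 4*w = 9*s^3 + 15*s^2 - 6*s + 18*w^3 + w^2*(58 - 169*s) + w*(62*s^2 - 59*s + 12)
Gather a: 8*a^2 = 8*a^2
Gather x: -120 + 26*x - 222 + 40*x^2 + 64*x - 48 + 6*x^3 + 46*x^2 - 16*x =6*x^3 + 86*x^2 + 74*x - 390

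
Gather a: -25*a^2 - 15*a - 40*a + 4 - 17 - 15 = -25*a^2 - 55*a - 28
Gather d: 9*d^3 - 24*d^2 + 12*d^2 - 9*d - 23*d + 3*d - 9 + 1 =9*d^3 - 12*d^2 - 29*d - 8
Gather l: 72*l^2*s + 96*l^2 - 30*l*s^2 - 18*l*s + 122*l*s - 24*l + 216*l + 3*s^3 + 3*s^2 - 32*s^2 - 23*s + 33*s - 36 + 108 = l^2*(72*s + 96) + l*(-30*s^2 + 104*s + 192) + 3*s^3 - 29*s^2 + 10*s + 72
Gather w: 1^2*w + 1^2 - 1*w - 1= 0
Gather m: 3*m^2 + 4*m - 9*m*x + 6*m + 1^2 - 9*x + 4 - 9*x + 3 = 3*m^2 + m*(10 - 9*x) - 18*x + 8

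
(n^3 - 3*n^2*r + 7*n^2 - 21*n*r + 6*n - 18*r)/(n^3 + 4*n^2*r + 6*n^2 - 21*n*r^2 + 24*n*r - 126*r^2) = (n + 1)/(n + 7*r)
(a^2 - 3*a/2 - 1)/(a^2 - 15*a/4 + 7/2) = 2*(2*a + 1)/(4*a - 7)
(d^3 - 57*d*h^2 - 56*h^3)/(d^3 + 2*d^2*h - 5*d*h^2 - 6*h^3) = (d^2 - d*h - 56*h^2)/(d^2 + d*h - 6*h^2)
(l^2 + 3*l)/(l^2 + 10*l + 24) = l*(l + 3)/(l^2 + 10*l + 24)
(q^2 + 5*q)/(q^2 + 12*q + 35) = q/(q + 7)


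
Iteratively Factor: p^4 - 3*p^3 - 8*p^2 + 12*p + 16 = (p - 2)*(p^3 - p^2 - 10*p - 8) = (p - 2)*(p + 2)*(p^2 - 3*p - 4) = (p - 4)*(p - 2)*(p + 2)*(p + 1)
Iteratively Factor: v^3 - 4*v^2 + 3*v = (v - 1)*(v^2 - 3*v) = v*(v - 1)*(v - 3)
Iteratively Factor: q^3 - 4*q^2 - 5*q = (q + 1)*(q^2 - 5*q) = (q - 5)*(q + 1)*(q)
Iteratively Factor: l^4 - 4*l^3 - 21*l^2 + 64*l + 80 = (l + 1)*(l^3 - 5*l^2 - 16*l + 80) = (l - 4)*(l + 1)*(l^2 - l - 20) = (l - 5)*(l - 4)*(l + 1)*(l + 4)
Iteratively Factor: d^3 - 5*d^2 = (d)*(d^2 - 5*d) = d*(d - 5)*(d)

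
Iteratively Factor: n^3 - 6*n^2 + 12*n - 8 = (n - 2)*(n^2 - 4*n + 4) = (n - 2)^2*(n - 2)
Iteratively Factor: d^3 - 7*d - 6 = (d + 2)*(d^2 - 2*d - 3) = (d - 3)*(d + 2)*(d + 1)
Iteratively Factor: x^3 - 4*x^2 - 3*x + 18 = (x - 3)*(x^2 - x - 6) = (x - 3)*(x + 2)*(x - 3)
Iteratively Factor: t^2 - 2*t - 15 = (t + 3)*(t - 5)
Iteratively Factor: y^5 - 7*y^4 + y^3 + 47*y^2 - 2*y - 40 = (y - 1)*(y^4 - 6*y^3 - 5*y^2 + 42*y + 40) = (y - 4)*(y - 1)*(y^3 - 2*y^2 - 13*y - 10) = (y - 5)*(y - 4)*(y - 1)*(y^2 + 3*y + 2) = (y - 5)*(y - 4)*(y - 1)*(y + 1)*(y + 2)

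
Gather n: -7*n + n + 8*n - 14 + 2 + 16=2*n + 4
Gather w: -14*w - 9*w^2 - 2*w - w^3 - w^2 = -w^3 - 10*w^2 - 16*w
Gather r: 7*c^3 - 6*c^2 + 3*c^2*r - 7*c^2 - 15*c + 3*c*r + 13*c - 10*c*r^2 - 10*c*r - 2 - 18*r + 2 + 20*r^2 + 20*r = 7*c^3 - 13*c^2 - 2*c + r^2*(20 - 10*c) + r*(3*c^2 - 7*c + 2)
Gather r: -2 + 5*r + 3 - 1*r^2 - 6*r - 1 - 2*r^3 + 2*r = -2*r^3 - r^2 + r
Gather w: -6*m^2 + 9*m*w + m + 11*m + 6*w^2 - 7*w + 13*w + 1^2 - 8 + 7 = -6*m^2 + 12*m + 6*w^2 + w*(9*m + 6)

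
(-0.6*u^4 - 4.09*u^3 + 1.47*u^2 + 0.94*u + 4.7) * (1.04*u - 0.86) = -0.624*u^5 - 3.7376*u^4 + 5.0462*u^3 - 0.2866*u^2 + 4.0796*u - 4.042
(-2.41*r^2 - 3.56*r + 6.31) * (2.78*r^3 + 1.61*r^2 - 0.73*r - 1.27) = -6.6998*r^5 - 13.7769*r^4 + 13.5695*r^3 + 15.8186*r^2 - 0.0850999999999988*r - 8.0137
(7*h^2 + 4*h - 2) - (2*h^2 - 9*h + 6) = 5*h^2 + 13*h - 8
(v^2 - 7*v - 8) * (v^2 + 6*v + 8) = v^4 - v^3 - 42*v^2 - 104*v - 64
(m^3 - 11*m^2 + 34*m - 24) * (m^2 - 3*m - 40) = m^5 - 14*m^4 + 27*m^3 + 314*m^2 - 1288*m + 960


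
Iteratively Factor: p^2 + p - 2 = (p - 1)*(p + 2)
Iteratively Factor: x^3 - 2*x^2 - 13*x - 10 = (x - 5)*(x^2 + 3*x + 2) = (x - 5)*(x + 2)*(x + 1)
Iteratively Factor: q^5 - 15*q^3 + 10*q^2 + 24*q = (q - 2)*(q^4 + 2*q^3 - 11*q^2 - 12*q) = (q - 3)*(q - 2)*(q^3 + 5*q^2 + 4*q) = (q - 3)*(q - 2)*(q + 4)*(q^2 + q) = q*(q - 3)*(q - 2)*(q + 4)*(q + 1)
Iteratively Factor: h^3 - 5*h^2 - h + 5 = (h - 1)*(h^2 - 4*h - 5) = (h - 5)*(h - 1)*(h + 1)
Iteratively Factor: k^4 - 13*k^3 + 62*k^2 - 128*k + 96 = (k - 4)*(k^3 - 9*k^2 + 26*k - 24) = (k - 4)*(k - 2)*(k^2 - 7*k + 12) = (k - 4)*(k - 3)*(k - 2)*(k - 4)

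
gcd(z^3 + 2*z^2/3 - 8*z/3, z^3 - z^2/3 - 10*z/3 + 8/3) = z^2 + 2*z/3 - 8/3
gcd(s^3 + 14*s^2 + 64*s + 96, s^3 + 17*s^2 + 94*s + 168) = s^2 + 10*s + 24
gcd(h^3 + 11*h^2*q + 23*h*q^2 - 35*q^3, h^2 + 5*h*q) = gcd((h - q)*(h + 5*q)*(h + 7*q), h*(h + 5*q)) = h + 5*q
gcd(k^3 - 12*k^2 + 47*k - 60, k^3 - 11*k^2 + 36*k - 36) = k - 3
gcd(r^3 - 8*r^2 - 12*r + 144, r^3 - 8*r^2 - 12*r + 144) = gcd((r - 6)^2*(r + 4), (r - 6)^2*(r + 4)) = r^3 - 8*r^2 - 12*r + 144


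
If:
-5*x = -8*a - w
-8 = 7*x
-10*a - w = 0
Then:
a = 20/7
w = -200/7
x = -8/7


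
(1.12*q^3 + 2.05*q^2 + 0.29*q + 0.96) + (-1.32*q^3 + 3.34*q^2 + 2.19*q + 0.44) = -0.2*q^3 + 5.39*q^2 + 2.48*q + 1.4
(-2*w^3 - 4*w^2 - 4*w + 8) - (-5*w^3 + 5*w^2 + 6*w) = 3*w^3 - 9*w^2 - 10*w + 8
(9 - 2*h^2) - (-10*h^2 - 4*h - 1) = 8*h^2 + 4*h + 10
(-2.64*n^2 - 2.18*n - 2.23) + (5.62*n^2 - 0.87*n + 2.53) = 2.98*n^2 - 3.05*n + 0.3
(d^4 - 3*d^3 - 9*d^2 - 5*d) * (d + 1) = d^5 - 2*d^4 - 12*d^3 - 14*d^2 - 5*d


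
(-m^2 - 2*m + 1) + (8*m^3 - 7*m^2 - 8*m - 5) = 8*m^3 - 8*m^2 - 10*m - 4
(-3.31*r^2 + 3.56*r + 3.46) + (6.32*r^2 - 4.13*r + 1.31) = 3.01*r^2 - 0.57*r + 4.77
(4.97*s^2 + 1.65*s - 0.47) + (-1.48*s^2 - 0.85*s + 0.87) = 3.49*s^2 + 0.8*s + 0.4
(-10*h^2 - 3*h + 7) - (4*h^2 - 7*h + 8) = -14*h^2 + 4*h - 1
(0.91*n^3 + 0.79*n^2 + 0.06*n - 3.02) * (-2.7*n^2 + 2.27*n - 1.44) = -2.457*n^5 - 0.0673000000000004*n^4 + 0.3209*n^3 + 7.1526*n^2 - 6.9418*n + 4.3488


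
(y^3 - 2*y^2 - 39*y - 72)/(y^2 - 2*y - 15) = (y^2 - 5*y - 24)/(y - 5)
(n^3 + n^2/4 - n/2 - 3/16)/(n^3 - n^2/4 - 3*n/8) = (n + 1/2)/n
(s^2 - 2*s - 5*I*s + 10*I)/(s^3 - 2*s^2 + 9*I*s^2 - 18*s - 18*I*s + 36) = (s - 5*I)/(s^2 + 9*I*s - 18)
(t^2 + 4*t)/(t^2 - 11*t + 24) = t*(t + 4)/(t^2 - 11*t + 24)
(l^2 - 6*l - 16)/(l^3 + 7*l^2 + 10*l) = (l - 8)/(l*(l + 5))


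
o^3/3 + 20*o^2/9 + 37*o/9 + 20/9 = (o/3 + 1/3)*(o + 5/3)*(o + 4)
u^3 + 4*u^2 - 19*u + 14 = (u - 2)*(u - 1)*(u + 7)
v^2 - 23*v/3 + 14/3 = (v - 7)*(v - 2/3)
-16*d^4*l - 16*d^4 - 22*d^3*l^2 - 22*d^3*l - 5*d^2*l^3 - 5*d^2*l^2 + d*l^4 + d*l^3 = (-8*d + l)*(d + l)*(2*d + l)*(d*l + d)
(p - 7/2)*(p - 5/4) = p^2 - 19*p/4 + 35/8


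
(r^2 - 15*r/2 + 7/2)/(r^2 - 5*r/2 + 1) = (r - 7)/(r - 2)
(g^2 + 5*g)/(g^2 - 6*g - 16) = g*(g + 5)/(g^2 - 6*g - 16)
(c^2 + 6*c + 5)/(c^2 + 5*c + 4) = (c + 5)/(c + 4)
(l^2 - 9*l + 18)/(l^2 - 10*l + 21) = (l - 6)/(l - 7)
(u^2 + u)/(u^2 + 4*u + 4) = u*(u + 1)/(u^2 + 4*u + 4)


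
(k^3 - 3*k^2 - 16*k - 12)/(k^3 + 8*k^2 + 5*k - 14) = (k^2 - 5*k - 6)/(k^2 + 6*k - 7)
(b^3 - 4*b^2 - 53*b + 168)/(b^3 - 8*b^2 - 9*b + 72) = (b + 7)/(b + 3)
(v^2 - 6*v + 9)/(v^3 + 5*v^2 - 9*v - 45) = (v - 3)/(v^2 + 8*v + 15)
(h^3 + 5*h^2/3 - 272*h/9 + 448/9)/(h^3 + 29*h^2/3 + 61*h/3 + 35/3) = (9*h^2 - 48*h + 64)/(3*(3*h^2 + 8*h + 5))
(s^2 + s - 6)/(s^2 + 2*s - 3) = (s - 2)/(s - 1)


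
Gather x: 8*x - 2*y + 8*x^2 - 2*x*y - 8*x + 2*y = 8*x^2 - 2*x*y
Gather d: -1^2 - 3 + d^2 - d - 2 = d^2 - d - 6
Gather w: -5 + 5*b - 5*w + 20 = 5*b - 5*w + 15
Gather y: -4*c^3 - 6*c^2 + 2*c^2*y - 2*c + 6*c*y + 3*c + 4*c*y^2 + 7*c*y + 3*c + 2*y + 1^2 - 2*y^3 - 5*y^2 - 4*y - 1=-4*c^3 - 6*c^2 + 4*c - 2*y^3 + y^2*(4*c - 5) + y*(2*c^2 + 13*c - 2)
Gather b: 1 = 1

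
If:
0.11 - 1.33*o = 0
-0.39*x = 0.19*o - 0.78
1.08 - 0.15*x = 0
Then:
No Solution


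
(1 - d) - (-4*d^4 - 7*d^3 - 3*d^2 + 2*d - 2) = 4*d^4 + 7*d^3 + 3*d^2 - 3*d + 3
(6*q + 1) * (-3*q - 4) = -18*q^2 - 27*q - 4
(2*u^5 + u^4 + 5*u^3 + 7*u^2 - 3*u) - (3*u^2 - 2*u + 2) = 2*u^5 + u^4 + 5*u^3 + 4*u^2 - u - 2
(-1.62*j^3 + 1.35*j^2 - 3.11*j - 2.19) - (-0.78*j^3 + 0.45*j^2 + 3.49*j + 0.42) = -0.84*j^3 + 0.9*j^2 - 6.6*j - 2.61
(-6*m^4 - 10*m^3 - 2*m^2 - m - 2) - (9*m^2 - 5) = -6*m^4 - 10*m^3 - 11*m^2 - m + 3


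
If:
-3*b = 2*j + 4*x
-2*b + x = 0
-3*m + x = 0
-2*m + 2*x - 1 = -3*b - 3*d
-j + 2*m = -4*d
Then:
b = 24/13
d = -41/13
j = -132/13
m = 16/13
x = 48/13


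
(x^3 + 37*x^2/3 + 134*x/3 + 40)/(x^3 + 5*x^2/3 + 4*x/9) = 3*(x^2 + 11*x + 30)/(x*(3*x + 1))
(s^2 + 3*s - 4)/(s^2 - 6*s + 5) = (s + 4)/(s - 5)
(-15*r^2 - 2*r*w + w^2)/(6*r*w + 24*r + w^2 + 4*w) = (-15*r^2 - 2*r*w + w^2)/(6*r*w + 24*r + w^2 + 4*w)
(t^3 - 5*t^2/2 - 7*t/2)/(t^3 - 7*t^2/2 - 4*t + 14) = t*(t + 1)/(t^2 - 4)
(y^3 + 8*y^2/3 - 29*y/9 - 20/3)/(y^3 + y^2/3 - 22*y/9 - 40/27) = 3*(y + 3)/(3*y + 2)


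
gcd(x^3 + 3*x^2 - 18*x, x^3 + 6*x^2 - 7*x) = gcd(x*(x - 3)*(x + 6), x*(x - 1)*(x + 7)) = x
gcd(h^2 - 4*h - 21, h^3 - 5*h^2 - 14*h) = h - 7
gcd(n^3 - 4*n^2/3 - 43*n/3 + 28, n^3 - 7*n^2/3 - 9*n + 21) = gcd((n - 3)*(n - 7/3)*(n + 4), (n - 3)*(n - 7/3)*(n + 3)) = n^2 - 16*n/3 + 7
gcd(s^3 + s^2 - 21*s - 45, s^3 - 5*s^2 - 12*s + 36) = s + 3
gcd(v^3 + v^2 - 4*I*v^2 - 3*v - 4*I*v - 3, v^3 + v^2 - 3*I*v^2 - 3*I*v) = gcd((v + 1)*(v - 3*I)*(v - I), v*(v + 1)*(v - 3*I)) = v^2 + v*(1 - 3*I) - 3*I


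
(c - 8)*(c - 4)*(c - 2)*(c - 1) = c^4 - 15*c^3 + 70*c^2 - 120*c + 64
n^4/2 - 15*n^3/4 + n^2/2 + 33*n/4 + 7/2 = (n/2 + 1/2)*(n - 7)*(n - 2)*(n + 1/2)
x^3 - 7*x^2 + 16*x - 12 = (x - 3)*(x - 2)^2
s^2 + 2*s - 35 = (s - 5)*(s + 7)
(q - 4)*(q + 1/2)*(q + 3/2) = q^3 - 2*q^2 - 29*q/4 - 3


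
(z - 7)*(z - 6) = z^2 - 13*z + 42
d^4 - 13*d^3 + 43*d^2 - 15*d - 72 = (d - 8)*(d - 3)^2*(d + 1)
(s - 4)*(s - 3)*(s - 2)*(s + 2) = s^4 - 7*s^3 + 8*s^2 + 28*s - 48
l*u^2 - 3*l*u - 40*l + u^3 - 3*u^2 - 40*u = (l + u)*(u - 8)*(u + 5)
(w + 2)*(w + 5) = w^2 + 7*w + 10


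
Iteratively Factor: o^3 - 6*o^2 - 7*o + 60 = (o - 5)*(o^2 - o - 12) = (o - 5)*(o - 4)*(o + 3)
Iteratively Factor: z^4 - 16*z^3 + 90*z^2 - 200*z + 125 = (z - 5)*(z^3 - 11*z^2 + 35*z - 25) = (z - 5)^2*(z^2 - 6*z + 5) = (z - 5)^2*(z - 1)*(z - 5)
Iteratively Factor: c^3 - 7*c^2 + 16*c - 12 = (c - 3)*(c^2 - 4*c + 4) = (c - 3)*(c - 2)*(c - 2)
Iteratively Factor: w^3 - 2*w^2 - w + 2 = (w - 1)*(w^2 - w - 2) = (w - 2)*(w - 1)*(w + 1)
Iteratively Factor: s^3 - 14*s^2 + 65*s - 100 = (s - 4)*(s^2 - 10*s + 25) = (s - 5)*(s - 4)*(s - 5)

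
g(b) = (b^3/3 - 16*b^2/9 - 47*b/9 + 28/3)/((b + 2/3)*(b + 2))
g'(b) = (b^2 - 32*b/9 - 47/9)/((b + 2/3)*(b + 2)) - (b^3/3 - 16*b^2/9 - 47*b/9 + 28/3)/((b + 2/3)*(b + 2)^2) - (b^3/3 - 16*b^2/9 - 47*b/9 + 28/3)/((b + 2/3)^2*(b + 2))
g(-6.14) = -4.54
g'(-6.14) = 0.47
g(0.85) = 0.88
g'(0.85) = -2.63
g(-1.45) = -28.20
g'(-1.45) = 10.55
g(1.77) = -0.40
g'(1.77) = -0.65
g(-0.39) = 24.87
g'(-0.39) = -113.63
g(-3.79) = -2.60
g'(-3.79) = 1.76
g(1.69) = -0.34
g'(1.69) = -0.73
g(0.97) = 0.60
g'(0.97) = -2.16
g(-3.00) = 0.00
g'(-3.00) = 6.19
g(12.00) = 1.50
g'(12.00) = 0.32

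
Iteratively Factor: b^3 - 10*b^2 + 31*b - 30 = (b - 5)*(b^2 - 5*b + 6) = (b - 5)*(b - 3)*(b - 2)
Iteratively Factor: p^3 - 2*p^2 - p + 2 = (p - 1)*(p^2 - p - 2) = (p - 2)*(p - 1)*(p + 1)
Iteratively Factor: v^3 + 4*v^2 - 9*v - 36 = (v - 3)*(v^2 + 7*v + 12) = (v - 3)*(v + 4)*(v + 3)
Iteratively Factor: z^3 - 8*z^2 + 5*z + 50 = (z + 2)*(z^2 - 10*z + 25) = (z - 5)*(z + 2)*(z - 5)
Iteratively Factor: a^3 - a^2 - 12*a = (a)*(a^2 - a - 12) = a*(a - 4)*(a + 3)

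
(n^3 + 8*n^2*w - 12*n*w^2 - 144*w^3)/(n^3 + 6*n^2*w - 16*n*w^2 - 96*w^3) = (n + 6*w)/(n + 4*w)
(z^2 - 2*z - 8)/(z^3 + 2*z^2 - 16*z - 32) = 1/(z + 4)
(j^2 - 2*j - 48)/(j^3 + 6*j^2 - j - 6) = (j - 8)/(j^2 - 1)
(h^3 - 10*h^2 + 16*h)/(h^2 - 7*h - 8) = h*(h - 2)/(h + 1)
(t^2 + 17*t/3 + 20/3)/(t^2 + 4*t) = (t + 5/3)/t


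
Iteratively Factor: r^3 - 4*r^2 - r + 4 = (r - 1)*(r^2 - 3*r - 4) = (r - 4)*(r - 1)*(r + 1)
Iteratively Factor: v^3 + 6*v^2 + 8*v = (v + 4)*(v^2 + 2*v) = (v + 2)*(v + 4)*(v)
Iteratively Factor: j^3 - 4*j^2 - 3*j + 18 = (j - 3)*(j^2 - j - 6) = (j - 3)^2*(j + 2)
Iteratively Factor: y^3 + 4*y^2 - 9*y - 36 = (y + 4)*(y^2 - 9) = (y + 3)*(y + 4)*(y - 3)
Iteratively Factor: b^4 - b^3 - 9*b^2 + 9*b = (b - 1)*(b^3 - 9*b) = b*(b - 1)*(b^2 - 9) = b*(b - 3)*(b - 1)*(b + 3)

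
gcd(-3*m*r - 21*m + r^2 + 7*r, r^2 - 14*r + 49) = 1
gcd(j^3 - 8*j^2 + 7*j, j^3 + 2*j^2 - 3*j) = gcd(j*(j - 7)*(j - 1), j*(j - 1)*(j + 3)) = j^2 - j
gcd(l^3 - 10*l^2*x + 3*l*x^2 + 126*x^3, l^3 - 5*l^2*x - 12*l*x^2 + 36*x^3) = -l^2 + 3*l*x + 18*x^2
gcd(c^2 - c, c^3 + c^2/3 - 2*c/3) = c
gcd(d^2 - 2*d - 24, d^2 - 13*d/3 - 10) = d - 6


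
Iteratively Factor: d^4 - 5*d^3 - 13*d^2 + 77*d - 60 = (d - 5)*(d^3 - 13*d + 12) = (d - 5)*(d - 1)*(d^2 + d - 12) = (d - 5)*(d - 3)*(d - 1)*(d + 4)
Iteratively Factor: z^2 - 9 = (z + 3)*(z - 3)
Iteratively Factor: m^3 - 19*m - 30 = (m + 3)*(m^2 - 3*m - 10) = (m + 2)*(m + 3)*(m - 5)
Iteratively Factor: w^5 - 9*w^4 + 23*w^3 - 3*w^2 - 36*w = (w + 1)*(w^4 - 10*w^3 + 33*w^2 - 36*w) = (w - 4)*(w + 1)*(w^3 - 6*w^2 + 9*w) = (w - 4)*(w - 3)*(w + 1)*(w^2 - 3*w) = (w - 4)*(w - 3)^2*(w + 1)*(w)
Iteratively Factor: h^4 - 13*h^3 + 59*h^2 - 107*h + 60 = (h - 4)*(h^3 - 9*h^2 + 23*h - 15) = (h - 4)*(h - 3)*(h^2 - 6*h + 5) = (h - 4)*(h - 3)*(h - 1)*(h - 5)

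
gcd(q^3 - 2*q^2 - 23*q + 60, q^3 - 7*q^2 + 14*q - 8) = q - 4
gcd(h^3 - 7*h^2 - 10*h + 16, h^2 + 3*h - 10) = 1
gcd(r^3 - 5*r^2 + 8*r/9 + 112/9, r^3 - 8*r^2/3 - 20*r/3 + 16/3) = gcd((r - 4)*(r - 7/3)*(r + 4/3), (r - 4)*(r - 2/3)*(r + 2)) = r - 4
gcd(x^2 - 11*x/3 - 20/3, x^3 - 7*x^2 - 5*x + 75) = x - 5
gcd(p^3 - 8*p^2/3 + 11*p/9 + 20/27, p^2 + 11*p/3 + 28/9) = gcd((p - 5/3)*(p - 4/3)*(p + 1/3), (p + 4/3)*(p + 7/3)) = 1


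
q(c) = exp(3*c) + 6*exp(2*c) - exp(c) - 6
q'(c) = 3*exp(3*c) + 12*exp(2*c) - exp(c)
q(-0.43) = -3.84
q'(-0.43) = 5.25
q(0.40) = 9.18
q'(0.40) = 35.18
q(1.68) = 315.84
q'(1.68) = 803.51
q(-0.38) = -3.56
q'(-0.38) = 5.89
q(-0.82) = -5.19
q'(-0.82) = 2.14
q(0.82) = 34.37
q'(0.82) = 94.71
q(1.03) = 60.25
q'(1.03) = 157.28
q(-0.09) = -1.14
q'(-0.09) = 11.40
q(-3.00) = -6.03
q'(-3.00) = -0.02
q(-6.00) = -6.00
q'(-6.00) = 0.00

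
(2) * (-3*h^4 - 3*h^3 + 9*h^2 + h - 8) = -6*h^4 - 6*h^3 + 18*h^2 + 2*h - 16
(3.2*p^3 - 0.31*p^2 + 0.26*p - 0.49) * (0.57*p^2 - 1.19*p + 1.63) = 1.824*p^5 - 3.9847*p^4 + 5.7331*p^3 - 1.094*p^2 + 1.0069*p - 0.7987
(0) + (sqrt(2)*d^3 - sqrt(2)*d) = sqrt(2)*d^3 - sqrt(2)*d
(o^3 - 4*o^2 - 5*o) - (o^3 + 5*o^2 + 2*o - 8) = -9*o^2 - 7*o + 8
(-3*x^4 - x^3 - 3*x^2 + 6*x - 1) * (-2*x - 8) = 6*x^5 + 26*x^4 + 14*x^3 + 12*x^2 - 46*x + 8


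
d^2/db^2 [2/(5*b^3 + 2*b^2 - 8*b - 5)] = 4*(-(15*b + 2)*(5*b^3 + 2*b^2 - 8*b - 5) + (15*b^2 + 4*b - 8)^2)/(5*b^3 + 2*b^2 - 8*b - 5)^3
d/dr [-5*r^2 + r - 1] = 1 - 10*r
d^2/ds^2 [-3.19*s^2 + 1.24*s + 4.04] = -6.38000000000000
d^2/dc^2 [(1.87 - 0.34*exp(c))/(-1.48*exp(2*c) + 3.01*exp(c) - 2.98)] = (0.744736000000001*exp(4*c) - 14.86956*exp(3*c) + 15.994212*exp(2*c) + 19.097137*exp(c) - 13.75419)*exp(c)/(3.241792*exp(6*c) - 19.779312*exp(5*c) + 59.80902*exp(4*c) - 106.922725*exp(3*c) + 120.42627*exp(2*c) - 80.190012*exp(c) + 26.463592)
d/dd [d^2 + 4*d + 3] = 2*d + 4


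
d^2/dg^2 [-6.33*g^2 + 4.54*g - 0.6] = -12.6600000000000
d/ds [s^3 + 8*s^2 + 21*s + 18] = 3*s^2 + 16*s + 21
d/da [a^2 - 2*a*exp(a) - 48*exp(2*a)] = -2*a*exp(a) + 2*a - 96*exp(2*a) - 2*exp(a)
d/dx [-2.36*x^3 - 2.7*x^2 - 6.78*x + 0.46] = -7.08*x^2 - 5.4*x - 6.78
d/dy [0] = 0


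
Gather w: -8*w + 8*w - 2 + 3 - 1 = 0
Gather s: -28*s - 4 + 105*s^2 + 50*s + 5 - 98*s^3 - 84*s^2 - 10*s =-98*s^3 + 21*s^2 + 12*s + 1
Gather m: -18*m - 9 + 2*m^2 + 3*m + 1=2*m^2 - 15*m - 8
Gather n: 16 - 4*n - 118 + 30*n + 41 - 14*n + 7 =12*n - 54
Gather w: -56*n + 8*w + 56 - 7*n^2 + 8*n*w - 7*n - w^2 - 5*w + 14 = -7*n^2 - 63*n - w^2 + w*(8*n + 3) + 70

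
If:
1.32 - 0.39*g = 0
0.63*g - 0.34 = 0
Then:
No Solution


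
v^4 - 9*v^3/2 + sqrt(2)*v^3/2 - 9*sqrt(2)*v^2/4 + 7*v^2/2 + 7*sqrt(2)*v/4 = v*(v - 7/2)*(v - 1)*(v + sqrt(2)/2)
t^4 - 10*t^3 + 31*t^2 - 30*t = t*(t - 5)*(t - 3)*(t - 2)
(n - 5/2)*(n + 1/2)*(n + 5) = n^3 + 3*n^2 - 45*n/4 - 25/4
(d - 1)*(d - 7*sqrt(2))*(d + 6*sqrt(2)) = d^3 - sqrt(2)*d^2 - d^2 - 84*d + sqrt(2)*d + 84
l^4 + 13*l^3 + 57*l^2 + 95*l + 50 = (l + 1)*(l + 2)*(l + 5)^2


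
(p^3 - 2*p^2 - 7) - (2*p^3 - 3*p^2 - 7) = -p^3 + p^2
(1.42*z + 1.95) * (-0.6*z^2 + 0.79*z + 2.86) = -0.852*z^3 - 0.0482*z^2 + 5.6017*z + 5.577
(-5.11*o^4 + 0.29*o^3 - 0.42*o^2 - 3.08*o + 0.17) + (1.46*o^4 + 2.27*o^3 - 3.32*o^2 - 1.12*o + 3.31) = -3.65*o^4 + 2.56*o^3 - 3.74*o^2 - 4.2*o + 3.48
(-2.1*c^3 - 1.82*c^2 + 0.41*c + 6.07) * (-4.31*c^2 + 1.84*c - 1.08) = 9.051*c^5 + 3.9802*c^4 - 2.8479*c^3 - 23.4417*c^2 + 10.726*c - 6.5556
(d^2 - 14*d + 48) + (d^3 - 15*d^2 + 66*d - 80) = d^3 - 14*d^2 + 52*d - 32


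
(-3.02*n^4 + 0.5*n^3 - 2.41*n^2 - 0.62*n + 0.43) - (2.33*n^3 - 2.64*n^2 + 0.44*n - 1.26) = -3.02*n^4 - 1.83*n^3 + 0.23*n^2 - 1.06*n + 1.69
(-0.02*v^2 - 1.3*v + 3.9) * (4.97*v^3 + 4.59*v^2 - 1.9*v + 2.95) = -0.0994*v^5 - 6.5528*v^4 + 13.454*v^3 + 20.312*v^2 - 11.245*v + 11.505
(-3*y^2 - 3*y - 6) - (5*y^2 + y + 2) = -8*y^2 - 4*y - 8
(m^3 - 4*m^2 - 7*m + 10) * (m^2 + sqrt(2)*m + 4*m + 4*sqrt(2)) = m^5 + sqrt(2)*m^4 - 23*m^3 - 23*sqrt(2)*m^2 - 18*m^2 - 18*sqrt(2)*m + 40*m + 40*sqrt(2)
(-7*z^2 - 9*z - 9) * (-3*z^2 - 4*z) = 21*z^4 + 55*z^3 + 63*z^2 + 36*z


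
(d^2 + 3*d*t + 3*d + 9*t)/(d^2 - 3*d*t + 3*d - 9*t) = (-d - 3*t)/(-d + 3*t)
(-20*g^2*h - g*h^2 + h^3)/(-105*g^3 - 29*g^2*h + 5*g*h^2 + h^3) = h*(4*g + h)/(21*g^2 + 10*g*h + h^2)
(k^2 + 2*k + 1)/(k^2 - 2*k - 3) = (k + 1)/(k - 3)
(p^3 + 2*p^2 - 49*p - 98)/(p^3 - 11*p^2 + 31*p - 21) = (p^2 + 9*p + 14)/(p^2 - 4*p + 3)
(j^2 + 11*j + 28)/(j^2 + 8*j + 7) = (j + 4)/(j + 1)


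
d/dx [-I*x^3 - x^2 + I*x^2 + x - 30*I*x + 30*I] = -3*I*x^2 - 2*x*(1 - I) + 1 - 30*I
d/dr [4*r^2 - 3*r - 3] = 8*r - 3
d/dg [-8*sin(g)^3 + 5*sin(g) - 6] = -cos(g) + 6*cos(3*g)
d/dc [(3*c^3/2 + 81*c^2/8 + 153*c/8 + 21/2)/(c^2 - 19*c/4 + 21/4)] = 3*(16*c^4 - 152*c^3 - 465*c^2 + 910*c + 1603)/(2*(16*c^4 - 152*c^3 + 529*c^2 - 798*c + 441))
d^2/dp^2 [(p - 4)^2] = 2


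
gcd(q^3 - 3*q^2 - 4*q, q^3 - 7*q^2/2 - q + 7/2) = q + 1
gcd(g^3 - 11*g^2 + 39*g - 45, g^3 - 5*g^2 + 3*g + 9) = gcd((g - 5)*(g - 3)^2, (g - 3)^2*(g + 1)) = g^2 - 6*g + 9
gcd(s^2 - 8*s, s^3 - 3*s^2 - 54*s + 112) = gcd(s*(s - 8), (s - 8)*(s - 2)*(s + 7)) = s - 8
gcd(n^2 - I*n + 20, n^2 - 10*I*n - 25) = n - 5*I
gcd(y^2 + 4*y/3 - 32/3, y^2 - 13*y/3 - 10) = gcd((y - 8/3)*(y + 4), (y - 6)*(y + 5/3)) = 1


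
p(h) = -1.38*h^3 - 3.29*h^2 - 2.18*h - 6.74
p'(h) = -4.14*h^2 - 6.58*h - 2.18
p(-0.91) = -6.44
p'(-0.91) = 0.38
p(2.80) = -68.93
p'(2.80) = -53.06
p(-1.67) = -5.85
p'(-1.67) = -2.74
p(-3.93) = 34.78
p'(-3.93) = -40.26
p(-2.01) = -4.44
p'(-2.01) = -5.68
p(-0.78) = -6.39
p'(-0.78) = 0.43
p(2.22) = -42.89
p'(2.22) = -37.19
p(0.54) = -9.09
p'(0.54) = -6.94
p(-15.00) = 3943.21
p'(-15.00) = -834.98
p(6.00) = -436.34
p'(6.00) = -190.70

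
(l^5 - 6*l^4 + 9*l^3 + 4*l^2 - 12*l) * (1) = l^5 - 6*l^4 + 9*l^3 + 4*l^2 - 12*l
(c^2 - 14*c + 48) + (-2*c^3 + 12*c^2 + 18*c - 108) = -2*c^3 + 13*c^2 + 4*c - 60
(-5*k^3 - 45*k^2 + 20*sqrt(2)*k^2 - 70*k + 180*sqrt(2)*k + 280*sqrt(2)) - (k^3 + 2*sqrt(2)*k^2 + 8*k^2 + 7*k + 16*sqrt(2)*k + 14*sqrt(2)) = -6*k^3 - 53*k^2 + 18*sqrt(2)*k^2 - 77*k + 164*sqrt(2)*k + 266*sqrt(2)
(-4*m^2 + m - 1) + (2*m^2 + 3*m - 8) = -2*m^2 + 4*m - 9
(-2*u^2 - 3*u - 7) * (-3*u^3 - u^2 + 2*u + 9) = 6*u^5 + 11*u^4 + 20*u^3 - 17*u^2 - 41*u - 63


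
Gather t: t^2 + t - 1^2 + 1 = t^2 + t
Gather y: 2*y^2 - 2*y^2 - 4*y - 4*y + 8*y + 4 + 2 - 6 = 0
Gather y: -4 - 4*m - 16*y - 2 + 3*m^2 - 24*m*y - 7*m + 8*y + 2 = 3*m^2 - 11*m + y*(-24*m - 8) - 4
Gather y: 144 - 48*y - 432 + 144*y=96*y - 288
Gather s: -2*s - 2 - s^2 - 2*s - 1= -s^2 - 4*s - 3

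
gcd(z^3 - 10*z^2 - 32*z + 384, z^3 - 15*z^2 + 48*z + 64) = z^2 - 16*z + 64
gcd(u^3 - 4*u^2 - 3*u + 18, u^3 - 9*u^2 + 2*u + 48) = u^2 - u - 6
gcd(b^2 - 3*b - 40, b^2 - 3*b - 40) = b^2 - 3*b - 40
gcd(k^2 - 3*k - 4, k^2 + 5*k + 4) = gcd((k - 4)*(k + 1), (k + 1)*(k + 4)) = k + 1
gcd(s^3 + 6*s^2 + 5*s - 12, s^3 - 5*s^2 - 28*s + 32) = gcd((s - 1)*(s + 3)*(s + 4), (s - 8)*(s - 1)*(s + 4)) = s^2 + 3*s - 4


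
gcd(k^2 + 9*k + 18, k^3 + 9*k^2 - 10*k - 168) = k + 6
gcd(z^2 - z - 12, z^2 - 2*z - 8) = z - 4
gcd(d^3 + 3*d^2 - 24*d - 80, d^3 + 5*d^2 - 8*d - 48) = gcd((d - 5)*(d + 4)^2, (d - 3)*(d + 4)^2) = d^2 + 8*d + 16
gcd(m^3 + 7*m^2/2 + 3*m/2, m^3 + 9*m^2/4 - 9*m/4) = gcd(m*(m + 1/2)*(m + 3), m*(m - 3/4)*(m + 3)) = m^2 + 3*m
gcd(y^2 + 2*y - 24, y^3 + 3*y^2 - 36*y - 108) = y + 6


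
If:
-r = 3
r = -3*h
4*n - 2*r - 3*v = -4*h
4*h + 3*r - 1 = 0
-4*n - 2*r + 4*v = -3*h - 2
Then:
No Solution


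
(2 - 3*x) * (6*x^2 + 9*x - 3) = -18*x^3 - 15*x^2 + 27*x - 6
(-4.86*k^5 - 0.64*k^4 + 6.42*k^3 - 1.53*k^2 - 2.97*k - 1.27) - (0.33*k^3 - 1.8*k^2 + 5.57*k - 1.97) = -4.86*k^5 - 0.64*k^4 + 6.09*k^3 + 0.27*k^2 - 8.54*k + 0.7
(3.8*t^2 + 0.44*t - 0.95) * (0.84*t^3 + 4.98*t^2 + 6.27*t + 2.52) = 3.192*t^5 + 19.2936*t^4 + 25.2192*t^3 + 7.6038*t^2 - 4.8477*t - 2.394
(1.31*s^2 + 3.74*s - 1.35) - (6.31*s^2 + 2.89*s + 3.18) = -5.0*s^2 + 0.85*s - 4.53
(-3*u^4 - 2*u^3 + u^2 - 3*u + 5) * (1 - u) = 3*u^5 - u^4 - 3*u^3 + 4*u^2 - 8*u + 5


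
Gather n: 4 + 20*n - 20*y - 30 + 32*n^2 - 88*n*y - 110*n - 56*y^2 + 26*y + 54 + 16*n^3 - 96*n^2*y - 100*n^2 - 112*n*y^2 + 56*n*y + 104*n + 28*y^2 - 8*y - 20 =16*n^3 + n^2*(-96*y - 68) + n*(-112*y^2 - 32*y + 14) - 28*y^2 - 2*y + 8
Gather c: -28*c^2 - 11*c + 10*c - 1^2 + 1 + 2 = -28*c^2 - c + 2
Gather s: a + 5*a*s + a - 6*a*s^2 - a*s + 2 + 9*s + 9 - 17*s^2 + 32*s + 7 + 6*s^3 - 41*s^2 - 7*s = 2*a + 6*s^3 + s^2*(-6*a - 58) + s*(4*a + 34) + 18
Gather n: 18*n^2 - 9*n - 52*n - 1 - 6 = 18*n^2 - 61*n - 7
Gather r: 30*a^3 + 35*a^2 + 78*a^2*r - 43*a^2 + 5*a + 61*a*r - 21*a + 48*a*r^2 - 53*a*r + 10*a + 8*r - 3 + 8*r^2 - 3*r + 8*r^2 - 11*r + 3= 30*a^3 - 8*a^2 - 6*a + r^2*(48*a + 16) + r*(78*a^2 + 8*a - 6)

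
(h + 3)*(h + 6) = h^2 + 9*h + 18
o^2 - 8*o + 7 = (o - 7)*(o - 1)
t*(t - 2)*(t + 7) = t^3 + 5*t^2 - 14*t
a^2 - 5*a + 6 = (a - 3)*(a - 2)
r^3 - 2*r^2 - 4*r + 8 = (r - 2)^2*(r + 2)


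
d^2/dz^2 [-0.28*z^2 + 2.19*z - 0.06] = -0.560000000000000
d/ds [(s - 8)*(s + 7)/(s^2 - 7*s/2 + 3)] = 2*(-5*s^2 + 236*s - 398)/(4*s^4 - 28*s^3 + 73*s^2 - 84*s + 36)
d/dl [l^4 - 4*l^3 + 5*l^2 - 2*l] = 4*l^3 - 12*l^2 + 10*l - 2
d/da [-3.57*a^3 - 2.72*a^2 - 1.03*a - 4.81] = -10.71*a^2 - 5.44*a - 1.03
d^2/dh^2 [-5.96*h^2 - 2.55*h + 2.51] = -11.9200000000000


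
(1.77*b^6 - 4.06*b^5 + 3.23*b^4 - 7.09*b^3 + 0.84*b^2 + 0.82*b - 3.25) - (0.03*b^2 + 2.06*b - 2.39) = 1.77*b^6 - 4.06*b^5 + 3.23*b^4 - 7.09*b^3 + 0.81*b^2 - 1.24*b - 0.86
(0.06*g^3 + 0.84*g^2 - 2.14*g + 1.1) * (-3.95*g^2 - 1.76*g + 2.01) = -0.237*g^5 - 3.4236*g^4 + 7.0952*g^3 + 1.1098*g^2 - 6.2374*g + 2.211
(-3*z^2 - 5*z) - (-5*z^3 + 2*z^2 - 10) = 5*z^3 - 5*z^2 - 5*z + 10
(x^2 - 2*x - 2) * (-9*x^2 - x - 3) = -9*x^4 + 17*x^3 + 17*x^2 + 8*x + 6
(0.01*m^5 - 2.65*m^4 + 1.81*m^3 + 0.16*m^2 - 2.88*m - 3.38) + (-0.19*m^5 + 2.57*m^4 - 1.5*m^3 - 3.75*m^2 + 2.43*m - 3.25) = -0.18*m^5 - 0.0800000000000001*m^4 + 0.31*m^3 - 3.59*m^2 - 0.45*m - 6.63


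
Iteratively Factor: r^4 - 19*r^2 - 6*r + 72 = (r - 4)*(r^3 + 4*r^2 - 3*r - 18) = (r - 4)*(r + 3)*(r^2 + r - 6) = (r - 4)*(r - 2)*(r + 3)*(r + 3)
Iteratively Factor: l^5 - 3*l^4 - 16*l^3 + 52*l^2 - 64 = (l + 4)*(l^4 - 7*l^3 + 12*l^2 + 4*l - 16) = (l - 4)*(l + 4)*(l^3 - 3*l^2 + 4) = (l - 4)*(l - 2)*(l + 4)*(l^2 - l - 2) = (l - 4)*(l - 2)*(l + 1)*(l + 4)*(l - 2)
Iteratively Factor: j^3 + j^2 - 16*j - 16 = (j - 4)*(j^2 + 5*j + 4) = (j - 4)*(j + 1)*(j + 4)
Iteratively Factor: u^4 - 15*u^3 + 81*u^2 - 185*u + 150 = (u - 2)*(u^3 - 13*u^2 + 55*u - 75) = (u - 5)*(u - 2)*(u^2 - 8*u + 15) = (u - 5)*(u - 3)*(u - 2)*(u - 5)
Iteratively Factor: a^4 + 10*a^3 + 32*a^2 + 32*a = (a + 2)*(a^3 + 8*a^2 + 16*a) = (a + 2)*(a + 4)*(a^2 + 4*a) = a*(a + 2)*(a + 4)*(a + 4)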